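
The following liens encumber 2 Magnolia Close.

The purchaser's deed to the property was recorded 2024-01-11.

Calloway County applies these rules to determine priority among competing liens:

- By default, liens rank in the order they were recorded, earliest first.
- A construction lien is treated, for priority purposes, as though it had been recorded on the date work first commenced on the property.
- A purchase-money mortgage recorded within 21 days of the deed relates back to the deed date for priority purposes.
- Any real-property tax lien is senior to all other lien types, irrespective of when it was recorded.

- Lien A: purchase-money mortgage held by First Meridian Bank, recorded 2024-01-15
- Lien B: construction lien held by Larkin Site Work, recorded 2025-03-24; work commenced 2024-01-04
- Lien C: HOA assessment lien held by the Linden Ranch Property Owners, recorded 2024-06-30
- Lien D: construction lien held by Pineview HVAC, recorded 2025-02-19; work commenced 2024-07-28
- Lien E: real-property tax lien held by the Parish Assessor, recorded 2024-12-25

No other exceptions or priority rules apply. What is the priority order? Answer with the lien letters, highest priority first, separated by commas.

E, B, A, C, D

Adjusting effective dates: A's effective date is the deed date, 2024-01-11; B relates back to 2024-01-04 (work commenced); D's effective date is 2024-07-28, when work began.
E is a real-property tax lien, so it outranks all other liens regardless of date.
Remaining liens by effective date: B (2024-01-04), A (2024-01-11), C (2024-06-30), D (2024-07-28).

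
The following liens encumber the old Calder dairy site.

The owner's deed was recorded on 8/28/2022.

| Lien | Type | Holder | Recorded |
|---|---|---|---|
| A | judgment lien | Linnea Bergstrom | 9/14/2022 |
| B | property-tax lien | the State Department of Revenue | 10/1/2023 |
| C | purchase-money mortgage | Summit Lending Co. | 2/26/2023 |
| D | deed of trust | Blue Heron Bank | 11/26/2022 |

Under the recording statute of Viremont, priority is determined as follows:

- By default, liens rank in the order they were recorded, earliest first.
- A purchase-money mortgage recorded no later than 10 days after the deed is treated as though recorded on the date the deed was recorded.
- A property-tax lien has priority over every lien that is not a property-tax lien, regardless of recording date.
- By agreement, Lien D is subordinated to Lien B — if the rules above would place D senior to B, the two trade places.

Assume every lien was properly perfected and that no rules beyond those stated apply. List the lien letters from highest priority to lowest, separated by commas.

Effective dates: C was recorded 182 days after the deed — beyond 10 days — so no relation-back applies.
B is a property-tax lien and takes priority over every other lien.
Ordering the rest by effective date: A (9/14/2022), D (11/26/2022), C (2/26/2023).
Since D is not senior to B, the subordination leaves the order unchanged.

B, A, D, C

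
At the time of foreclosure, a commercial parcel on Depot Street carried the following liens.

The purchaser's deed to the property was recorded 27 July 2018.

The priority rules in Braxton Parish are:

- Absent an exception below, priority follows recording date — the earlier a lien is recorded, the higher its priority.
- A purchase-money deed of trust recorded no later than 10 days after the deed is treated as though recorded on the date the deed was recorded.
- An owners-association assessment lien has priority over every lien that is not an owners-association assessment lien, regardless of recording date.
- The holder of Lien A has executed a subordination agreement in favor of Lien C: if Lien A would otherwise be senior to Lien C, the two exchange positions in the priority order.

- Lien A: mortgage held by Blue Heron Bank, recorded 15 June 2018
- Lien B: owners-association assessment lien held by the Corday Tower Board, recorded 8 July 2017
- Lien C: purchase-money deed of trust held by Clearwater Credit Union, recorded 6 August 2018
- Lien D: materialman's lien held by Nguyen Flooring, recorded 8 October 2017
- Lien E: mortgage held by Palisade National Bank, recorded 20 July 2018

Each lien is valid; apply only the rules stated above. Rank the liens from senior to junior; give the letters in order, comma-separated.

B, D, C, E, A

First, effective dates: C relates back to the deed date 27 July 2018.
B, as an owners-association assessment lien, has superpriority and ranks first.
Ordering the rest by effective date: D (8 October 2017), A (15 June 2018), E (20 July 2018), C (27 July 2018).
A is senior to C before the subordination, so the two trade places.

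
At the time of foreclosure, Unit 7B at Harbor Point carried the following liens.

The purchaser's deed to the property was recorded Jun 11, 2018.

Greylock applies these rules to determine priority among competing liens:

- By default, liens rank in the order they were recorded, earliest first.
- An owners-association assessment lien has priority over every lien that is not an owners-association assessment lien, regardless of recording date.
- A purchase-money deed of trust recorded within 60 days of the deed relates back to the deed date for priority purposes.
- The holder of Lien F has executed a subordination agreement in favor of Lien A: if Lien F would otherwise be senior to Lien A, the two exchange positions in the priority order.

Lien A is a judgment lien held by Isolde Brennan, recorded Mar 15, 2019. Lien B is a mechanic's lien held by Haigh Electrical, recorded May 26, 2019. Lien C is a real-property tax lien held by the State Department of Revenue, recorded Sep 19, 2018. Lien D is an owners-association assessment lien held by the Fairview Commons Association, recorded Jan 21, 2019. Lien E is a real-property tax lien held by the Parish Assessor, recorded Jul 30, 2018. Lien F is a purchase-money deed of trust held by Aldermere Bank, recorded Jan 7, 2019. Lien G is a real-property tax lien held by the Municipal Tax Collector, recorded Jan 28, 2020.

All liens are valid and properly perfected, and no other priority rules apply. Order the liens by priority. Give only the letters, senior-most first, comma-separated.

D, E, C, A, F, B, G

First, effective dates: F was recorded 210 days after the deed, outside the 60-day window, so it keeps its recording date.
D, as an owners-association assessment lien, has superpriority and ranks first.
The other liens, earliest effective date first: E (Jul 30, 2018), C (Sep 19, 2018), F (Jan 7, 2019), A (Mar 15, 2019), B (May 26, 2019), G (Jan 28, 2020).
The subordination applies — F was senior to A — so F and A swap.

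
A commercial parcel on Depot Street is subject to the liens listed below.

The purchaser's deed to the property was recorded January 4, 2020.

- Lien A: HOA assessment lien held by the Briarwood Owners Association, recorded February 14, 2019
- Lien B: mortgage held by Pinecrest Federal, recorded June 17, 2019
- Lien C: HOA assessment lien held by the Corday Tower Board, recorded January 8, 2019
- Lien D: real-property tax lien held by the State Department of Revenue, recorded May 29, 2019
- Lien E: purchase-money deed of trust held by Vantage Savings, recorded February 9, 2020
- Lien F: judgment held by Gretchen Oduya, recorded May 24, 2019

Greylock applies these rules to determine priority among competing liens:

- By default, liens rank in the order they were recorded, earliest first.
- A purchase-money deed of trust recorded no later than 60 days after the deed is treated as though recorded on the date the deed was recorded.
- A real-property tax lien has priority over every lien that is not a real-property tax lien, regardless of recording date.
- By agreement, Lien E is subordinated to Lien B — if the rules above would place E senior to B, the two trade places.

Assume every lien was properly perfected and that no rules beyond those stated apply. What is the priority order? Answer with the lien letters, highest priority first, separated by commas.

D, C, A, F, B, E

Effective dates: E's effective date is the deed date, January 4, 2020.
D is a real-property tax lien and takes priority over every other lien.
Among the remaining liens, by effective date: C (January 8, 2019), A (February 14, 2019), F (May 24, 2019), B (June 17, 2019), E (January 4, 2020).
E already ranks below B; the subordination has no effect.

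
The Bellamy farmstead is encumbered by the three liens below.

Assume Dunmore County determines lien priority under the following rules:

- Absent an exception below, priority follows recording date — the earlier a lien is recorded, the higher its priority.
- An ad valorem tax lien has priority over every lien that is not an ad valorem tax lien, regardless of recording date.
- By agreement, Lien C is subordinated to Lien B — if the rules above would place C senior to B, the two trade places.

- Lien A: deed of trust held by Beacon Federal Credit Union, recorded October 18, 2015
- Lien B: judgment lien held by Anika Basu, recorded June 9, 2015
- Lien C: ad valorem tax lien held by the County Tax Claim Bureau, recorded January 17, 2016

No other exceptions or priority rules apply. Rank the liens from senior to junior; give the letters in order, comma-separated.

B, C, A

As an ad valorem tax lien, C is senior to every other lien.
Ordering the rest by effective date: B (June 9, 2015), A (October 18, 2015).
C would otherwise be senior to B, so under the subordination agreement C and B exchange positions.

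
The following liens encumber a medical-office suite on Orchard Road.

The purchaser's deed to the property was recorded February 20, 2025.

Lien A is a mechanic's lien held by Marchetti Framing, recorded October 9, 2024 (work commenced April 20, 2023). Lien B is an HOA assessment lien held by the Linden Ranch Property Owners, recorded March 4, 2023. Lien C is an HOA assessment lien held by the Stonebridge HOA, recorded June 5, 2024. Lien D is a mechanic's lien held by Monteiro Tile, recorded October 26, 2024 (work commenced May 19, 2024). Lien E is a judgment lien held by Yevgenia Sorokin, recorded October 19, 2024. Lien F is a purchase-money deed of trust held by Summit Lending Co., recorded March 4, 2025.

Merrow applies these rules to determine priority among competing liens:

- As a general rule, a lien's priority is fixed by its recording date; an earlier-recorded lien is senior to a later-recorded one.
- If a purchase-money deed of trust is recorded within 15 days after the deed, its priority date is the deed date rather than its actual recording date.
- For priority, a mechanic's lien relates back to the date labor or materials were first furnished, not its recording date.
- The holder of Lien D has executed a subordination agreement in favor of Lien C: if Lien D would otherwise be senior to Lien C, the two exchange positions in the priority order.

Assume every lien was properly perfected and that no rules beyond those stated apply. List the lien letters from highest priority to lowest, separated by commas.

B, A, C, D, E, F

First, effective dates: A relates back to April 20, 2023 (work commenced); D is treated as recorded May 19, 2024, the work-commencement date; F was recorded within the 15-day window, so its effective date is the deed date February 20, 2025.
Ordering by effective date: B (March 4, 2023), A (April 20, 2023), D (May 19, 2024), C (June 5, 2024), E (October 19, 2024), F (February 20, 2025).
Because D would otherwise rank above C, the subordination swaps them.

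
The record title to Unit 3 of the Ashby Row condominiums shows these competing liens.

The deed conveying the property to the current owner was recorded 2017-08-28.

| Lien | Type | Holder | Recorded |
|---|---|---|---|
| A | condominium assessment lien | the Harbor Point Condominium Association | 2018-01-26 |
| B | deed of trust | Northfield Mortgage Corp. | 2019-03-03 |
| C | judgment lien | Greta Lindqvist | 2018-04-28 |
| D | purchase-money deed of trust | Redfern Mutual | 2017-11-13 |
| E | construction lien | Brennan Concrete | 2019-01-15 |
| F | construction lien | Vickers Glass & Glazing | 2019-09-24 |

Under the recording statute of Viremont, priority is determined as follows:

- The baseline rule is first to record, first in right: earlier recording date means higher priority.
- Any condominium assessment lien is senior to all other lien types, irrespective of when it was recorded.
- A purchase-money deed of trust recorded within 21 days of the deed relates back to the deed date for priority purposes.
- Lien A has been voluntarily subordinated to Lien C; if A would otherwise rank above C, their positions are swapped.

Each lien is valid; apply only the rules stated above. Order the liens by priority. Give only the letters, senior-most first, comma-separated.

Adjusting effective dates: D was recorded 77 days after the deed — beyond 21 days — so no relation-back applies.
A, as a condominium assessment lien, has superpriority and ranks first.
The other liens, earliest effective date first: D (2017-11-13), C (2018-04-28), E (2019-01-15), B (2019-03-03), F (2019-09-24).
Because A would otherwise rank above C, the subordination swaps them.

C, D, A, E, B, F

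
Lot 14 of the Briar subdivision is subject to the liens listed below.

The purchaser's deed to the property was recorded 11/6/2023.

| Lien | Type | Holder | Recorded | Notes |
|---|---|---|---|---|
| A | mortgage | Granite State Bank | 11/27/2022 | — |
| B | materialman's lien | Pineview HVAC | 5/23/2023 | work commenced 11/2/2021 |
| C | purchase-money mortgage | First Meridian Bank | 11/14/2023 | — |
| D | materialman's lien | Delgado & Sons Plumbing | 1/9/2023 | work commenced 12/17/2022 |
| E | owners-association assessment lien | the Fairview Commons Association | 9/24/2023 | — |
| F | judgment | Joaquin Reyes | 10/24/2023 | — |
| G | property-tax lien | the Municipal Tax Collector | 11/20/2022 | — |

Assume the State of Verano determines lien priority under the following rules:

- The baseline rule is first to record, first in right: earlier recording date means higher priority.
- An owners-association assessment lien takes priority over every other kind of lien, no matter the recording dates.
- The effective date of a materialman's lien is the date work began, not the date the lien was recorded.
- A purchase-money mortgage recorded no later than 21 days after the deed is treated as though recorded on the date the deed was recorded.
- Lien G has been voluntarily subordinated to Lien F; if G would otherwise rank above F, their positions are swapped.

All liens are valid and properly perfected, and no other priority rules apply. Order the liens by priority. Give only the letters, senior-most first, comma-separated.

Effective dates: B relates back to 11/2/2021 (work commenced); C's effective date is the deed date, 11/6/2023; D relates back to 12/17/2022 (work commenced).
E, as an owners-association assessment lien, has superpriority and ranks first.
Among the remaining liens, by effective date: B (11/2/2021), G (11/20/2022), A (11/27/2022), D (12/17/2022), F (10/24/2023), C (11/6/2023).
G would otherwise be senior to F, so under the subordination agreement G and F exchange positions.

E, B, F, A, D, G, C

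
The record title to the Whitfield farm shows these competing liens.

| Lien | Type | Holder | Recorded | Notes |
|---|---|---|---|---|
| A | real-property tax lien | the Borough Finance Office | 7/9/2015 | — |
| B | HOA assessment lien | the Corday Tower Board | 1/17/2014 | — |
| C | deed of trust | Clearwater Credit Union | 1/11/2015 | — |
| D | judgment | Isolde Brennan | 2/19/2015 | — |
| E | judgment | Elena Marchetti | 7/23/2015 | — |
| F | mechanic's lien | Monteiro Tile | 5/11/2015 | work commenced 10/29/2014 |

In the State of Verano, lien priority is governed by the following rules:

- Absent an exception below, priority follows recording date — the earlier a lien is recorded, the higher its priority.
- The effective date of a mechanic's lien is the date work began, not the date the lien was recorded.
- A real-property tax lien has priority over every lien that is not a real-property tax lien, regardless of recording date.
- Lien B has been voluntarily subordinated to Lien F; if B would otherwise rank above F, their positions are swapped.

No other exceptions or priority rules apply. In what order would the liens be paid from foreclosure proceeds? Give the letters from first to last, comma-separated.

A, F, B, C, D, E

Effective dates: F's effective date is 10/29/2014, when work began.
As a real-property tax lien, A is senior to every other lien.
Ordering the rest by effective date: B (1/17/2014), F (10/29/2014), C (1/11/2015), D (2/19/2015), E (7/23/2015).
The subordination applies — B was senior to F — so B and F swap.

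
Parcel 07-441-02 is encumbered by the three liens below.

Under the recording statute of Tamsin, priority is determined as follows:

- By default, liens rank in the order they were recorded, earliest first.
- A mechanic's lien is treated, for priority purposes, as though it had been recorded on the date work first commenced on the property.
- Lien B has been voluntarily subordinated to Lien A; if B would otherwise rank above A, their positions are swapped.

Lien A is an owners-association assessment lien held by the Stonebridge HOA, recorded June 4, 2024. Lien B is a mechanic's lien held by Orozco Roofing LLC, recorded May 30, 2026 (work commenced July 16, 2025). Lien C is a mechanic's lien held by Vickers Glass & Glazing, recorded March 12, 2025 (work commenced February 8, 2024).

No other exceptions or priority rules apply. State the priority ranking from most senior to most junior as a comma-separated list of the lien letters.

C, A, B

Effective dates: B is treated as recorded July 16, 2025, the work-commencement date; C relates back to February 8, 2024 (work commenced).
By effective date, earliest first: C (February 8, 2024), A (June 4, 2024), B (July 16, 2025).
Since B is not senior to A, the subordination leaves the order unchanged.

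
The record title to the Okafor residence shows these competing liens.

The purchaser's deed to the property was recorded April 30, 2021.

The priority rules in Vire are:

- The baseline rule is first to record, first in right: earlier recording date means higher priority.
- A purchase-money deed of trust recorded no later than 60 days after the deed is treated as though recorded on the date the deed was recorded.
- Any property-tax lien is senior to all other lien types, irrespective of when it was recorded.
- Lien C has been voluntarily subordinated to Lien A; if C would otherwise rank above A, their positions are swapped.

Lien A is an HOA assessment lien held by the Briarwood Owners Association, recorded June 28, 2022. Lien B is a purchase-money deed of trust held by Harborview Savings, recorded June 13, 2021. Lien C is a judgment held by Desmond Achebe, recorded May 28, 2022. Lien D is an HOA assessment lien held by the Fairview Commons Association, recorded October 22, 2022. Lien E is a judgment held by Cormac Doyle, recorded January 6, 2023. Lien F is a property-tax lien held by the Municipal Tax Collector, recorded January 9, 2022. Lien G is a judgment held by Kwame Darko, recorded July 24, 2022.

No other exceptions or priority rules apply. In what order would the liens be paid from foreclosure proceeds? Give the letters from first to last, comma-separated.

F, B, A, C, G, D, E

Effective dates: B's effective date is the deed date, April 30, 2021.
F is a property-tax lien and takes priority over every other lien.
The other liens, earliest effective date first: B (April 30, 2021), C (May 28, 2022), A (June 28, 2022), G (July 24, 2022), D (October 22, 2022), E (January 6, 2023).
C is senior to A before the subordination, so the two trade places.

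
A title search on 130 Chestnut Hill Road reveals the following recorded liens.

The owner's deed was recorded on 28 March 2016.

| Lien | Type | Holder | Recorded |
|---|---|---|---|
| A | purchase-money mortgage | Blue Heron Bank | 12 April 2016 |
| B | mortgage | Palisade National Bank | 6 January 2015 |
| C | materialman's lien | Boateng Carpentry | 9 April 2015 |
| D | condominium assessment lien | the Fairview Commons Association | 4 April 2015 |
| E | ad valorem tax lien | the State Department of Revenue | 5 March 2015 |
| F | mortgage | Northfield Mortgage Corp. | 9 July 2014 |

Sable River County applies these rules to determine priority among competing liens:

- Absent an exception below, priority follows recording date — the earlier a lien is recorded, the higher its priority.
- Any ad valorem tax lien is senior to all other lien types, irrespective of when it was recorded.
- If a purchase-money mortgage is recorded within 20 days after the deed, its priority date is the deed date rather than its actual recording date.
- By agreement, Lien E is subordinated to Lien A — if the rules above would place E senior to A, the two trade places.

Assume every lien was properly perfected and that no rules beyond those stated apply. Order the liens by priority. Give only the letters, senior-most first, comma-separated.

Effective dates after the stated exceptions: A relates back to the deed date 28 March 2016.
E, as an ad valorem tax lien, has superpriority and ranks first.
Ordering the rest by effective date: F (9 July 2014), B (6 January 2015), D (4 April 2015), C (9 April 2015), A (28 March 2016).
The subordination applies — E was senior to A — so E and A swap.

A, F, B, D, C, E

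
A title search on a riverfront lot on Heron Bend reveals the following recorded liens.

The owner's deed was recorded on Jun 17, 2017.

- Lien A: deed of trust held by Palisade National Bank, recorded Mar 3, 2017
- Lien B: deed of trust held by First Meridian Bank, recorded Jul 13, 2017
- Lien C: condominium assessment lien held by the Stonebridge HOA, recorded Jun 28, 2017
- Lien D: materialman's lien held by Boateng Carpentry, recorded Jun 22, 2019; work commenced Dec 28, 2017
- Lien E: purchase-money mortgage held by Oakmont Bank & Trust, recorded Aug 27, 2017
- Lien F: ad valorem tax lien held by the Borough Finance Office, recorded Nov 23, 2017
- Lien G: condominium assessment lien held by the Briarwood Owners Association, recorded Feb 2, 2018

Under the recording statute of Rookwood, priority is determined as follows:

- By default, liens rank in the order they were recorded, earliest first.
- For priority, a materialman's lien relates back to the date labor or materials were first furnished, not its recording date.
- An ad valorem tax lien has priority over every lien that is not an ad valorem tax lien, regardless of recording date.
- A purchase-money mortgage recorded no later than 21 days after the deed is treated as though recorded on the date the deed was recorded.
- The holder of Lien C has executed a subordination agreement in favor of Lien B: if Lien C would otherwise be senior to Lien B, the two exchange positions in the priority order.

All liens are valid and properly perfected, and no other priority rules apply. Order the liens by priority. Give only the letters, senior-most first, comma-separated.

Adjusting effective dates: D is treated as recorded Dec 28, 2017, the work-commencement date; E missed the 21-day window (71 days after the deed), so its recording date stands.
As an ad valorem tax lien, F is senior to every other lien.
Ordering the rest by effective date: A (Mar 3, 2017), C (Jun 28, 2017), B (Jul 13, 2017), E (Aug 27, 2017), D (Dec 28, 2017), G (Feb 2, 2018).
Because C would otherwise rank above B, the subordination swaps them.

F, A, B, C, E, D, G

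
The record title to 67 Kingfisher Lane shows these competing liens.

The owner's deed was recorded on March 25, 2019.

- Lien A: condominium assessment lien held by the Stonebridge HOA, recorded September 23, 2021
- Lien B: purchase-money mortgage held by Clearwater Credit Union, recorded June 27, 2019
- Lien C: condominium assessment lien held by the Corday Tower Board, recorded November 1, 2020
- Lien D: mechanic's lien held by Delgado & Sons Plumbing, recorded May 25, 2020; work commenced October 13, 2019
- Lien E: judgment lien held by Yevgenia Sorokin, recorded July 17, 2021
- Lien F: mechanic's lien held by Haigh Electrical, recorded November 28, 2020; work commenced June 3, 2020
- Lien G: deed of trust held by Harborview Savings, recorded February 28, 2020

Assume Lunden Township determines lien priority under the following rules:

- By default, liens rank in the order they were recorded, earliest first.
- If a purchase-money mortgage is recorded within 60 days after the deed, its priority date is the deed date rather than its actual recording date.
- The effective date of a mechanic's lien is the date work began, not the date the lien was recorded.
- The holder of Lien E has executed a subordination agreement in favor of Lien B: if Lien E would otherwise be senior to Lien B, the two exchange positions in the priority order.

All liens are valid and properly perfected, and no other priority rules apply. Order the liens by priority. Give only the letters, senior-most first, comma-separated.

B, D, G, F, C, E, A

Effective dates: B missed the 60-day window (94 days after the deed), so its recording date stands; D is treated as recorded October 13, 2019, the work-commencement date; F is treated as recorded June 3, 2020, the work-commencement date.
By effective date, earliest first: B (June 27, 2019), D (October 13, 2019), G (February 28, 2020), F (June 3, 2020), C (November 1, 2020), E (July 17, 2021), A (September 23, 2021).
E is already junior to B, so the subordination agreement changes nothing.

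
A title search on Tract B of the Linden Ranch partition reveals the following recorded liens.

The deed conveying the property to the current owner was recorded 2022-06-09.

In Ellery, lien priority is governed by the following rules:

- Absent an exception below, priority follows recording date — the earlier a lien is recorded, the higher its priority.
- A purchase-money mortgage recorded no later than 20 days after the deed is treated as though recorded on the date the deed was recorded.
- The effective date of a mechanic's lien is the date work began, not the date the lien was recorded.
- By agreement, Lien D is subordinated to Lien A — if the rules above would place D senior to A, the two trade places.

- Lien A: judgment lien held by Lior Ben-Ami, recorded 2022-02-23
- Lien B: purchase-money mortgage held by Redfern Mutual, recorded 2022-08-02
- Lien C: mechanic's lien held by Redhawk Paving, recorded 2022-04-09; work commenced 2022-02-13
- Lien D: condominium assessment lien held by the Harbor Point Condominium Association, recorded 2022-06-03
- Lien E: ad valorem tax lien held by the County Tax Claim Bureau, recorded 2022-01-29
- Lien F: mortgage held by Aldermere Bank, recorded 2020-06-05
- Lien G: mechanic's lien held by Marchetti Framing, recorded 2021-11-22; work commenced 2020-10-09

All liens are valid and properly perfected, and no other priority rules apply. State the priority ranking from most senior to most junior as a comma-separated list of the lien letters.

F, G, E, C, A, D, B

Effective dates: B was recorded 54 days after the deed, outside the 20-day window, so it keeps its recording date; C's effective date is 2022-02-13, when work began; G is treated as recorded 2020-10-09, the work-commencement date.
By effective date, earliest first: F (2020-06-05), G (2020-10-09), E (2022-01-29), C (2022-02-13), A (2022-02-23), D (2022-06-03), B (2022-08-02).
D is already junior to A, so the subordination agreement changes nothing.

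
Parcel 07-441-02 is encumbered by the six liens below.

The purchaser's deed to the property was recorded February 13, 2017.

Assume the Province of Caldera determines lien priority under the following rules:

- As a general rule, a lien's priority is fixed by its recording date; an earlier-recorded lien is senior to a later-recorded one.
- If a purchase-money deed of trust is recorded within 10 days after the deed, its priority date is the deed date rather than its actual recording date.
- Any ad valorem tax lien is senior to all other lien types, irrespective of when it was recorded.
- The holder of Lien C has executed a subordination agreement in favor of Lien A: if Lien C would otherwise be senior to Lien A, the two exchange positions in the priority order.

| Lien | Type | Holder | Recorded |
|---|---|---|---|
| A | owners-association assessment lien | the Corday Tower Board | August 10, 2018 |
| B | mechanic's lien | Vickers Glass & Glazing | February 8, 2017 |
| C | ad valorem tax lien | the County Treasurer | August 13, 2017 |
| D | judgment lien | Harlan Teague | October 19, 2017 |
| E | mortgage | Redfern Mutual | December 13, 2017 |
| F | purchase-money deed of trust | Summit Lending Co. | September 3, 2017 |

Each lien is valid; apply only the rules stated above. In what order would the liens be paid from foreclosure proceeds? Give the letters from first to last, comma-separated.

A, B, F, D, E, C

Effective dates: F was recorded 202 days after the deed — beyond 10 days — so no relation-back applies.
C, as an ad valorem tax lien, has superpriority and ranks first.
Ordering the rest by effective date: B (February 8, 2017), F (September 3, 2017), D (October 19, 2017), E (December 13, 2017), A (August 10, 2018).
The subordination applies — C was senior to A — so C and A swap.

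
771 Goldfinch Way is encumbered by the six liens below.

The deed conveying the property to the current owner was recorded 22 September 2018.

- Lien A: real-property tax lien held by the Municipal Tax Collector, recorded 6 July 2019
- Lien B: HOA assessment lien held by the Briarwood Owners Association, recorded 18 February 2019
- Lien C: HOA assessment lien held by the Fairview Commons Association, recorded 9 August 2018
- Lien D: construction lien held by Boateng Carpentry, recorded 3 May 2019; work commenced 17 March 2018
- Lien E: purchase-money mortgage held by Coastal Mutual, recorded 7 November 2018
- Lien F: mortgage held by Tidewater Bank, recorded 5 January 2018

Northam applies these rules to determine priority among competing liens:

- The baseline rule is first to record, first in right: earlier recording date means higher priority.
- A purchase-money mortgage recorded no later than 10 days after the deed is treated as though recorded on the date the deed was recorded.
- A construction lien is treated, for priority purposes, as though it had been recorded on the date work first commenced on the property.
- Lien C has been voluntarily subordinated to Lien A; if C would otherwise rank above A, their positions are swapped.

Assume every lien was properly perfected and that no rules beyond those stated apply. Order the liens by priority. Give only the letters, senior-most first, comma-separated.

F, D, A, E, B, C

Effective dates: D is treated as recorded 17 March 2018, the work-commencement date; E was recorded 46 days after the deed, outside the 10-day window, so it keeps its recording date.
By effective date: F (5 January 2018), D (17 March 2018), C (9 August 2018), E (7 November 2018), B (18 February 2019), A (6 July 2019).
Because C would otherwise rank above A, the subordination swaps them.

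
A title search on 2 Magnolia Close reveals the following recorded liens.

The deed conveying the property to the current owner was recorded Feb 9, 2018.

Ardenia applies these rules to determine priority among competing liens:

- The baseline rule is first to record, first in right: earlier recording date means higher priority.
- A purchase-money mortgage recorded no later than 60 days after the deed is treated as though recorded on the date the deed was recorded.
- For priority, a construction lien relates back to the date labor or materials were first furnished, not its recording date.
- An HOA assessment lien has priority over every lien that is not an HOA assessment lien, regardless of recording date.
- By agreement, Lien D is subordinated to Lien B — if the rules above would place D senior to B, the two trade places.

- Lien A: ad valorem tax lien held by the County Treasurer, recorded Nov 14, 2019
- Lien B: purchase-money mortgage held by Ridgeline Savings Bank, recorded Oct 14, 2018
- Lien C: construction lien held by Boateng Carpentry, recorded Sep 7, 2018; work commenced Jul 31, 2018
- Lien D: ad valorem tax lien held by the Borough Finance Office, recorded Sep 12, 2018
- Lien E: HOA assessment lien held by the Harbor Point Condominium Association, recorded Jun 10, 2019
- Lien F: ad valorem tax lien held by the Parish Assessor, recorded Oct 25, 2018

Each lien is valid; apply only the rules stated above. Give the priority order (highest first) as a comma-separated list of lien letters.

Adjusting effective dates: B missed the 60-day window (247 days after the deed), so its recording date stands; C is treated as recorded Jul 31, 2018, the work-commencement date.
E is an HOA assessment lien, so it outranks all other liens regardless of date.
Ordering the rest by effective date: C (Jul 31, 2018), D (Sep 12, 2018), B (Oct 14, 2018), F (Oct 25, 2018), A (Nov 14, 2019).
The subordination applies — D was senior to B — so D and B swap.

E, C, B, D, F, A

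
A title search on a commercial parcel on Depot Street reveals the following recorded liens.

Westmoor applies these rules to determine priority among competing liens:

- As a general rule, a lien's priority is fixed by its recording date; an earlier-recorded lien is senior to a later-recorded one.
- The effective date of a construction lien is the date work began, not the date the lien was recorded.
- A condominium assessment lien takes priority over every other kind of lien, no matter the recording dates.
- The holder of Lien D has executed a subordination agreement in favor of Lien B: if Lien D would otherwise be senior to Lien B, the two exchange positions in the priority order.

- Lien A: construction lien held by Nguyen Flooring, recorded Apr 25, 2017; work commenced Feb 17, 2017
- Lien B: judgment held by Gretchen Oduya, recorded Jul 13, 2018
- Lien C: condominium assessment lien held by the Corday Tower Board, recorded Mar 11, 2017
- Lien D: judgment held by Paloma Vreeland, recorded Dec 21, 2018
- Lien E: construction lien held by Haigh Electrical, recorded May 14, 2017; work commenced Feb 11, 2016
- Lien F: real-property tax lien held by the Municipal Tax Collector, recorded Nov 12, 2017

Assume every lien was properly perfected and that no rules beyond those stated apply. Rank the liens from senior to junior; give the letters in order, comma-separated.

C, E, A, F, B, D

Adjusting effective dates: A's effective date is Feb 17, 2017, when work began; E relates back to Feb 11, 2016 (work commenced).
As a condominium assessment lien, C is senior to every other lien.
The other liens, earliest effective date first: E (Feb 11, 2016), A (Feb 17, 2017), F (Nov 12, 2017), B (Jul 13, 2018), D (Dec 21, 2018).
D is already junior to B, so the subordination agreement changes nothing.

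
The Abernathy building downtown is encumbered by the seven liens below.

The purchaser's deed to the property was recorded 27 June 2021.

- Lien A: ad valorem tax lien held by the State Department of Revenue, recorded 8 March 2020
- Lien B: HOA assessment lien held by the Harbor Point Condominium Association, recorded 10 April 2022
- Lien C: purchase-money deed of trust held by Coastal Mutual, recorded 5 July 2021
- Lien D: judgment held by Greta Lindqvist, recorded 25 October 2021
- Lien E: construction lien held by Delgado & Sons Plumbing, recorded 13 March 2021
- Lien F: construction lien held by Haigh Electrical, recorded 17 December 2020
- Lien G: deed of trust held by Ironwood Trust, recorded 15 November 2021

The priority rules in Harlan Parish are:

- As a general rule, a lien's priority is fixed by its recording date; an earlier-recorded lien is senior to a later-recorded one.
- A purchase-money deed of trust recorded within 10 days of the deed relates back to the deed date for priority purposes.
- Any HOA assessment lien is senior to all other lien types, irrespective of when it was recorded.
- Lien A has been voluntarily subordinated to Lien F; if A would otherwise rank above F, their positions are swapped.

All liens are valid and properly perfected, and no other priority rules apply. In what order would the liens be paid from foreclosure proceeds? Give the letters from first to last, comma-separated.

B, F, A, E, C, D, G

Effective dates: C's effective date is the deed date, 27 June 2021.
B is an HOA assessment lien, so it outranks all other liens regardless of date.
The other liens, earliest effective date first: A (8 March 2020), F (17 December 2020), E (13 March 2021), C (27 June 2021), D (25 October 2021), G (15 November 2021).
Because A would otherwise rank above F, the subordination swaps them.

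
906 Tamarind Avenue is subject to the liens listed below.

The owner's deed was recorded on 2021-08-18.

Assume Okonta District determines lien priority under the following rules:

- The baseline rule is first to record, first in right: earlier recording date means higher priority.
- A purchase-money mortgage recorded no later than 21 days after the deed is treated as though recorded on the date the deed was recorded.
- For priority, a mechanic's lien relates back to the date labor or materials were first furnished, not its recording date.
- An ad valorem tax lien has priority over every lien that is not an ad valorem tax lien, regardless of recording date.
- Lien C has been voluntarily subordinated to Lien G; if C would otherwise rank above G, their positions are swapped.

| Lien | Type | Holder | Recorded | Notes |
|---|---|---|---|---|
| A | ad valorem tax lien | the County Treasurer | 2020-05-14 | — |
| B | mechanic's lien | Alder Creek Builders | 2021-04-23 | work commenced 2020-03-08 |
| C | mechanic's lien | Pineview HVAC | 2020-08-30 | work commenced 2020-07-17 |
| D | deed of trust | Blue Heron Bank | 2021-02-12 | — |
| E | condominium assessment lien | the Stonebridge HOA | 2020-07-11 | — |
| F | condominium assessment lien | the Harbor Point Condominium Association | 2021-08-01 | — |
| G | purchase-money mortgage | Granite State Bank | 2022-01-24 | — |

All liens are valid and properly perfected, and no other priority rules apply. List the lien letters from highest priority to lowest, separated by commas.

A, B, E, G, D, F, C

Effective dates: B is treated as recorded 2020-03-08, the work-commencement date; C is treated as recorded 2020-07-17, the work-commencement date; G missed the 21-day window (159 days after the deed), so its recording date stands.
A, as an ad valorem tax lien, has superpriority and ranks first.
The other liens, earliest effective date first: B (2020-03-08), E (2020-07-11), C (2020-07-17), D (2021-02-12), F (2021-08-01), G (2022-01-24).
The subordination applies — C was senior to G — so C and G swap.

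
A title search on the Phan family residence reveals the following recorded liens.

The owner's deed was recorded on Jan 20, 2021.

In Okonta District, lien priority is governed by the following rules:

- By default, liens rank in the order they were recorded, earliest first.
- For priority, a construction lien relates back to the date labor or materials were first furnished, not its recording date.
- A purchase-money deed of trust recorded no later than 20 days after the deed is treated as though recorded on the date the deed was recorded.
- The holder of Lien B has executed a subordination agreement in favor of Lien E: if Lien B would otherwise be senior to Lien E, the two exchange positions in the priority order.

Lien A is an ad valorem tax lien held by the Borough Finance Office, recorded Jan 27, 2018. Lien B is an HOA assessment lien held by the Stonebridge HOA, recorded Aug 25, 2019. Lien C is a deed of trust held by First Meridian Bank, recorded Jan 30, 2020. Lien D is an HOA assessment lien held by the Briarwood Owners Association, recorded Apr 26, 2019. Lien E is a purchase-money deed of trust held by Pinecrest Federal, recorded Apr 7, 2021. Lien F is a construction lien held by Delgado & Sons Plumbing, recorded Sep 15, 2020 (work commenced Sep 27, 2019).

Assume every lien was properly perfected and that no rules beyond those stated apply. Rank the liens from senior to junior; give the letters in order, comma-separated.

A, D, E, F, C, B

Effective dates after the stated exceptions: E missed the 20-day window (77 days after the deed), so its recording date stands; F is treated as recorded Sep 27, 2019, the work-commencement date.
Sorted by effective date: A (Jan 27, 2018), D (Apr 26, 2019), B (Aug 25, 2019), F (Sep 27, 2019), C (Jan 30, 2020), E (Apr 7, 2021).
B would otherwise be senior to E, so under the subordination agreement B and E exchange positions.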